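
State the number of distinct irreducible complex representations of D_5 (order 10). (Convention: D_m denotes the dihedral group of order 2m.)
4

Details: The number of irreducible complex representations of a finite group equals its number of conjugacy classes. D_5 has 4 conjugacy classes ((n+3)/2 for n odd), so D_5 (order 10) has exactly 4 irreducible complex representations.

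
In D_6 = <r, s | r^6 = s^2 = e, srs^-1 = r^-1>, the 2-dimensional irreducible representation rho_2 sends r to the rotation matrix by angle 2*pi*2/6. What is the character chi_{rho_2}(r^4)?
chi_{rho_2}(r^4) = 2*cos(2*pi*2*4/6) = -1

Working: rho_2(r^4) is rotation by angle 2*pi*2*4/6, whose trace is 2*cos(2*pi*2*4/6) = -1.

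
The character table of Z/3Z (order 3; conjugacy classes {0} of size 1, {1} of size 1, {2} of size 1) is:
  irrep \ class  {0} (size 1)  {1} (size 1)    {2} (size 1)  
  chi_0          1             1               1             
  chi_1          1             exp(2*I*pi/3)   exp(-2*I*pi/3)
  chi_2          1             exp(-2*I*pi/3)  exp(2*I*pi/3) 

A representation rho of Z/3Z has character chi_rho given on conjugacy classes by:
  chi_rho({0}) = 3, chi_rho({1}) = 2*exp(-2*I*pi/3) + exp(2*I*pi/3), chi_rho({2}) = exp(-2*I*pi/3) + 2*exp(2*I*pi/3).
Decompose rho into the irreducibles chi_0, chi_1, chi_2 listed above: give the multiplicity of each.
Multiplicities: chi_0: 0, chi_1: 1, chi_2: 2.

Use <chi_rho, chi> = (1/|G|) sum_C |C| * chi_rho(C) * conj(chi(C)) with |G| = 3 for each irreducible chi in the table:
  <chi_rho, chi_0> = (1/3)[1*(3)*conj(1) + 1*(2*exp(-2*I*pi/3) + exp(2*I*pi/3))*conj(1) + 1*(exp(-2*I*pi/3) + 2*exp(2*I*pi/3))*conj(1)]
      = (1/3)[(3) + (2*exp(-2*I*pi/3) + exp(2*I*pi/3)) + (exp(-2*I*pi/3) + 2*exp(2*I*pi/3))] = 0/3 = 0
  <chi_rho, chi_1> = (1/3)[1*(3)*conj(1) + 1*(2*exp(-2*I*pi/3) + exp(2*I*pi/3))*conj(exp(2*I*pi/3)) + 1*(exp(-2*I*pi/3) + 2*exp(2*I*pi/3))*conj(exp(-2*I*pi/3))]
      = (1/3)[(3) + (1 + 2*exp(2*I*pi/3)) + (1 + 2*exp(-2*I*pi/3))] = 3/3 = 1
  <chi_rho, chi_2> = (1/3)[1*(3)*conj(1) + 1*(2*exp(-2*I*pi/3) + exp(2*I*pi/3))*conj(exp(-2*I*pi/3)) + 1*(exp(-2*I*pi/3) + 2*exp(2*I*pi/3))*conj(exp(2*I*pi/3))]
      = (1/3)[(3) + (2 + exp(-2*I*pi/3)) + (2 + exp(2*I*pi/3))] = 6/3 = 2
(Exp terms are combined using exp(i*s)*conj(exp(i*t)) = exp(i*(s-t)), and sums of them are collapsed using the identity that for every m > 1 the m distinct m-th roots of unity sum to 0, e.g. 1 + exp(2*I*pi/3) + exp(-2*I*pi/3) = 0.)
Dimension check: dim(rho) = sum (mult * dim) = 0*1 + 1*1 + 2*1 = 3 = chi_rho(e) = 3.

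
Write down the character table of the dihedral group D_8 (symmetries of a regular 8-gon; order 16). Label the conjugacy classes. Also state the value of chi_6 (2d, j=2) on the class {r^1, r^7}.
Conjugacy classes: {e} of size 1, {r^4} of size 1, {r^1, r^7} of size 2, {r^2, r^6} of size 2, {r^3, r^5} of size 2, {s, sr^2, ...} of size 4, {sr, sr^3, ...} of size 4.
Character table:
  irrep \ class              {e} (size 1)  {r^4} (size 1)  {r^1, r^7} (size 2)  {r^2, r^6} (size 2)  {r^3, r^5} (size 2)  {s, sr^2, ...} (size 4)  {sr, sr^3, ...} (size 4)
  chi_1 (triv)               1             1               1                    1                    1                    1                        1                       
  chi_2 (sign: r->1, s->-1)  1             1               1                    1                    1                    -1                       -1                      
  chi_3 (r->-1, s->1)        1             1               -1                   1                    -1                   1                        -1                      
  chi_4 (r->-1, s->-1)       1             1               -1                   1                    -1                   -1                       1                       
  chi_5 (2d, j=1)            2             -2              sqrt(2)              0                    -sqrt(2)             0                        0                       
  chi_6 (2d, j=2)            2             2               0                    -2                   0                    0                        0                       
  chi_7 (2d, j=3)            2             -2              -sqrt(2)             0                    sqrt(2)              0                        0                       

Spot check: chi_6 (2d, j=2) on {r^1, r^7} = 0.

Working: D_8 has order 2*8 = 16 with 7 conjugacy classes, hence 7 irreducibles. Sum of squared dims 1 + 1 + 1 + 1 + 4 + 4 + 4 = 16 = |G|. Linear characters come from the abelianisation; the 2-dimensional irreps have character r^k -> 2*cos(2*pi*j*k/8), reflections -> 0.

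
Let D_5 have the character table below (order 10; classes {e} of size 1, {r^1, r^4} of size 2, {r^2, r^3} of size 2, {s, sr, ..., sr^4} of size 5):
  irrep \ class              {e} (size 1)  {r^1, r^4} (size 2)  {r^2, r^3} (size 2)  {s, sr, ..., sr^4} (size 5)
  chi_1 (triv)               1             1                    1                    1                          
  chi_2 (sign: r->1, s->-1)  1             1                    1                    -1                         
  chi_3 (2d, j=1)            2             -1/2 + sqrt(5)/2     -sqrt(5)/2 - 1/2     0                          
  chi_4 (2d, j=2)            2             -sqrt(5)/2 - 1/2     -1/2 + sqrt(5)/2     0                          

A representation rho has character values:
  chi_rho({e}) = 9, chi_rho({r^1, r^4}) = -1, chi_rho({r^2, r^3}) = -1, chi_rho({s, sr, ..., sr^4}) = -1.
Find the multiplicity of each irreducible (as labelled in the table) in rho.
Multiplicities: chi_1: 0, chi_2: 1, chi_3: 2, chi_4: 2.

Derivation: Use <chi_rho, chi> = (1/|G|) sum_C |C| * chi_rho(C) * conj(chi(C)) with |G| = 10 for each irreducible chi in the table:
  <chi_rho, chi_1> = (1/10)[1*(9)*conj(1) + 2*(-1)*conj(1) + 2*(-1)*conj(1) + 5*(-1)*conj(1)]
      = (1/10)[(9) + (-2) + (-2) + (-5)] = 0/10 = 0
  <chi_rho, chi_2> = (1/10)[1*(9)*conj(1) + 2*(-1)*conj(1) + 2*(-1)*conj(1) + 5*(-1)*conj(-1)]
      = (1/10)[(9) + (-2) + (-2) + (5)] = 10/10 = 1
  <chi_rho, chi_3> = (1/10)[1*(9)*conj(2) + 2*(-1)*conj(-1/2 + sqrt(5)/2) + 2*(-1)*conj(-sqrt(5)/2 - 1/2) + 5*(-1)*conj(0)]
      = (1/10)[(18) + (1 - sqrt(5)) + (1 + sqrt(5)) + (0)] = 20/10 = 2
  <chi_rho, chi_4> = (1/10)[1*(9)*conj(2) + 2*(-1)*conj(-sqrt(5)/2 - 1/2) + 2*(-1)*conj(-1/2 + sqrt(5)/2) + 5*(-1)*conj(0)]
      = (1/10)[(18) + (1 + sqrt(5)) + (1 - sqrt(5)) + (0)] = 20/10 = 2
Dimension check: dim(rho) = sum (mult * dim) = 0*1 + 1*1 + 2*2 + 2*2 = 9 = chi_rho(e) = 9.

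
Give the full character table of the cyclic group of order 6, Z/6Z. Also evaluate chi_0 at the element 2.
Character table of Z/6Z (irreps indexed chi_0,...,chi_5 with chi_k(m) = zeta_6^(k*m), zeta_6 = exp(2*pi*i/6)):
  irrep \ class  {0} (size 1)  {1} (size 1)    {2} (size 1)    {3} (size 1)  {4} (size 1)    {5} (size 1)  
  chi_0          1             1               1               1             1               1             
  chi_1          1             exp(I*pi/3)     exp(2*I*pi/3)   -1            exp(-2*I*pi/3)  exp(-I*pi/3)  
  chi_2          1             exp(2*I*pi/3)   exp(-2*I*pi/3)  1             exp(2*I*pi/3)   exp(-2*I*pi/3)
  chi_3          1             -1              1               -1            1               -1            
  chi_4          1             exp(-2*I*pi/3)  exp(2*I*pi/3)   1             exp(-2*I*pi/3)  exp(2*I*pi/3) 
  chi_5          1             exp(-I*pi/3)    exp(-2*I*pi/3)  -1            exp(2*I*pi/3)   exp(I*pi/3)   

Spot check: chi_0(2) = zeta_6^(0*2) = zeta_6^0 = 1.

Z/6Z is abelian, so all 6 irreducible complex representations are 1-dimensional. They are given by chi_k(m) = zeta_6^(k*m) for k = 0,...,5. Row orthogonality: sum_m chi_k(m) conj(chi_l(m)) = 6 * [k = l].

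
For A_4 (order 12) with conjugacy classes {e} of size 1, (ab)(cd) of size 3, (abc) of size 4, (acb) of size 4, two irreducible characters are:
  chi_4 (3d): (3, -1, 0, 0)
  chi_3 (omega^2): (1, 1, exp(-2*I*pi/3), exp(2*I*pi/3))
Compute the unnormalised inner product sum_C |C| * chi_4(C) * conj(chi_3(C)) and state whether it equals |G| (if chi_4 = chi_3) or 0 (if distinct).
Sum = 0; so <chi_4, chi_3> = 0 (distinct irreducibles are orthogonal).

Proof sketch: Compute term by term over conjugacy classes (|C| * chi_4(C) * conj(chi_3(C))):
  1*(3)*conj(1) + 3*(-1)*conj(1) + 4*(0)*conj(exp(-2*I*pi/3)) + 4*(0)*conj(exp(2*I*pi/3))
  = (3) + (-3) + (0) + (0)
  = 0.
(Exp terms are combined using exp(i*s)*conj(exp(i*t)) = exp(i*(s-t)), and sums of them are collapsed using the identity that for every m > 1 the m distinct m-th roots of unity sum to 0, e.g. 1 + exp(2*I*pi/3) + exp(-2*I*pi/3) = 0.)
Dividing by |G| = 12 gives 0/12 = 0, matching the row-orthogonality relation <chi_4, chi_3> = [chi_4 = chi_3].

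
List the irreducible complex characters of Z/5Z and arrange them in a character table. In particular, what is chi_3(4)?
Character table of Z/5Z (irreps indexed chi_0,...,chi_4 with chi_k(m) = zeta_5^(k*m), zeta_5 = exp(2*pi*i/5)):
  irrep \ class  {0} (size 1)  {1} (size 1)    {2} (size 1)    {3} (size 1)    {4} (size 1)  
  chi_0          1             1               1               1               1             
  chi_1          1             exp(2*I*pi/5)   exp(4*I*pi/5)   exp(-4*I*pi/5)  exp(-2*I*pi/5)
  chi_2          1             exp(4*I*pi/5)   exp(-2*I*pi/5)  exp(2*I*pi/5)   exp(-4*I*pi/5)
  chi_3          1             exp(-4*I*pi/5)  exp(2*I*pi/5)   exp(-2*I*pi/5)  exp(4*I*pi/5) 
  chi_4          1             exp(-2*I*pi/5)  exp(-4*I*pi/5)  exp(4*I*pi/5)   exp(2*I*pi/5) 

Spot check: chi_3(4) = zeta_5^(3*4) = zeta_5^12 = exp(4*I*pi/5).

Derivation: Z/5Z is abelian, so all 5 irreducible complex representations are 1-dimensional. They are given by chi_k(m) = zeta_5^(k*m) for k = 0,...,4. Row orthogonality: sum_m chi_k(m) conj(chi_l(m)) = 5 * [k = l].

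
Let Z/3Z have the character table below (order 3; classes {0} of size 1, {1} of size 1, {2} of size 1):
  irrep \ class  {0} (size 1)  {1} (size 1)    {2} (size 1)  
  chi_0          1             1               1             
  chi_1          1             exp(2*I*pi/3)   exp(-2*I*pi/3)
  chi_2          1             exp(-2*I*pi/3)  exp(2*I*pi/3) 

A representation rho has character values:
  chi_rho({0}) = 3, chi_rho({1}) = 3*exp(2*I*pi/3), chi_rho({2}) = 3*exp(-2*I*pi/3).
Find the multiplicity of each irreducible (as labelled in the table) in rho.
Multiplicities: chi_0: 0, chi_1: 3, chi_2: 0.

Proof sketch: Use <chi_rho, chi> = (1/|G|) sum_C |C| * chi_rho(C) * conj(chi(C)) with |G| = 3 for each irreducible chi in the table:
  <chi_rho, chi_0> = (1/3)[1*(3)*conj(1) + 1*(3*exp(2*I*pi/3))*conj(1) + 1*(3*exp(-2*I*pi/3))*conj(1)]
      = (1/3)[(3) + (3*exp(2*I*pi/3)) + (3*exp(-2*I*pi/3))] = 0/3 = 0
  <chi_rho, chi_1> = (1/3)[1*(3)*conj(1) + 1*(3*exp(2*I*pi/3))*conj(exp(2*I*pi/3)) + 1*(3*exp(-2*I*pi/3))*conj(exp(-2*I*pi/3))]
      = (1/3)[(3) + (3) + (3)] = 9/3 = 3
  <chi_rho, chi_2> = (1/3)[1*(3)*conj(1) + 1*(3*exp(2*I*pi/3))*conj(exp(-2*I*pi/3)) + 1*(3*exp(-2*I*pi/3))*conj(exp(2*I*pi/3))]
      = (1/3)[(3) + (3*exp(-2*I*pi/3)) + (3*exp(2*I*pi/3))] = 0/3 = 0
(Exp terms are combined using exp(i*s)*conj(exp(i*t)) = exp(i*(s-t)), and sums of them are collapsed using the identity that for every m > 1 the m distinct m-th roots of unity sum to 0, e.g. 1 + exp(2*I*pi/3) + exp(-2*I*pi/3) = 0.)
Dimension check: dim(rho) = sum (mult * dim) = 0*1 + 3*1 + 0*1 = 3 = chi_rho(e) = 3.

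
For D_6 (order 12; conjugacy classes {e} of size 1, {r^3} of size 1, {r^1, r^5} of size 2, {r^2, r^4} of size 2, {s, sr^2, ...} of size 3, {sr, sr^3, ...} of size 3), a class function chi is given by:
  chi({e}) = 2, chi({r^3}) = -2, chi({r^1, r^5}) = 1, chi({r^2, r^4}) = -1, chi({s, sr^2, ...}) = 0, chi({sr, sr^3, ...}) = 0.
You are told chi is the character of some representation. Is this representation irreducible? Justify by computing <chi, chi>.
Irreducible: <chi, chi> = 1.

<chi, chi> = (1/|G|) sum_C |C| * |chi(C)|^2 = (1/12)[1*|2|^2 + 1*|-2|^2 + 2*|1|^2 + 2*|-1|^2 + 3*|0|^2 + 3*|0|^2]
  = (1/12)[(4) + (4) + (2) + (2) + (0) + (0)] = 12/12 = 1.
A character is irreducible iff <chi, chi> = 1, so this representation is irreducible.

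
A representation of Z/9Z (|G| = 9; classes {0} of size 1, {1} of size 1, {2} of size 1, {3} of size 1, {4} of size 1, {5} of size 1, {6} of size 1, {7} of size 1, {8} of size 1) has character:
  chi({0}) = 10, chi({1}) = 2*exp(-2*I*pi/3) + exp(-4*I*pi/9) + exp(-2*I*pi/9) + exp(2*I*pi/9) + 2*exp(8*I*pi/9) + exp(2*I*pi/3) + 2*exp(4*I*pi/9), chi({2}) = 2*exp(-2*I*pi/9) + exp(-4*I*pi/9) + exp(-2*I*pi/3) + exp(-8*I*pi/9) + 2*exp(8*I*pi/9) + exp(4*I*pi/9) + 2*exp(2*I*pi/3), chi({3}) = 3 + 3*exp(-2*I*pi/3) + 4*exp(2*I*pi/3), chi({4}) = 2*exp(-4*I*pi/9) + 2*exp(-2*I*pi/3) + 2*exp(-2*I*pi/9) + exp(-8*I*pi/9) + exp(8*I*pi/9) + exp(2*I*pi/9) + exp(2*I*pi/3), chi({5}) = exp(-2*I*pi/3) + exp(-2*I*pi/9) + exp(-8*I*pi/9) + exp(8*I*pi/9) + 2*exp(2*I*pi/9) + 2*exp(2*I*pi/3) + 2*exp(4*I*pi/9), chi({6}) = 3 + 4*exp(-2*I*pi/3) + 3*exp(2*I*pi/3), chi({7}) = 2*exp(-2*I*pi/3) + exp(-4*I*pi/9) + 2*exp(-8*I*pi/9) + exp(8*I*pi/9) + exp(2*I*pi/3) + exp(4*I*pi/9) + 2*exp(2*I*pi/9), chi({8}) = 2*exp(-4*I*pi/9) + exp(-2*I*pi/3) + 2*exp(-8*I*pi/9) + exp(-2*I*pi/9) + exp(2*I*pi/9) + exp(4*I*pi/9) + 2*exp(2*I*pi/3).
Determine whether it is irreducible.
Not irreducible (reducible): <chi, chi> = 16 > 1.

Proof sketch: <chi, chi> = (1/|G|) sum_C |C| * |chi(C)|^2 = (1/9)[1*|10|^2 + 1*|2*exp(-2*I*pi/3) + exp(-4*I*pi/9) + exp(-2*I*pi/9) + exp(2*I*pi/9) + 2*exp(8*I*pi/9) + exp(2*I*pi/3) + 2*exp(4*I*pi/9)|^2 + 1*|2*exp(-2*I*pi/9) + exp(-4*I*pi/9) + exp(-2*I*pi/3) + exp(-8*I*pi/9) + 2*exp(8*I*pi/9) + exp(4*I*pi/9) + 2*exp(2*I*pi/3)|^2 + 1*|3 + 3*exp(-2*I*pi/3) + 4*exp(2*I*pi/3)|^2 + 1*|2*exp(-4*I*pi/9) + 2*exp(-2*I*pi/3) + 2*exp(-2*I*pi/9) + exp(-8*I*pi/9) + exp(8*I*pi/9) + exp(2*I*pi/9) + exp(2*I*pi/3)|^2 + 1*|exp(-2*I*pi/3) + exp(-2*I*pi/9) + exp(-8*I*pi/9) + exp(8*I*pi/9) + 2*exp(2*I*pi/9) + 2*exp(2*I*pi/3) + 2*exp(4*I*pi/9)|^2 + 1*|3 + 4*exp(-2*I*pi/3) + 3*exp(2*I*pi/3)|^2 + 1*|2*exp(-2*I*pi/3) + exp(-4*I*pi/9) + 2*exp(-8*I*pi/9) + exp(8*I*pi/9) + exp(2*I*pi/3) + exp(4*I*pi/9) + 2*exp(2*I*pi/9)|^2 + 1*|2*exp(-4*I*pi/9) + exp(-2*I*pi/3) + 2*exp(-8*I*pi/9) + exp(-2*I*pi/9) + exp(2*I*pi/9) + exp(4*I*pi/9) + 2*exp(2*I*pi/3)|^2]
  = (1/9)[(100) + (16 + 12*exp(-4*I*pi/9) + 9*exp(-2*I*pi/3) + 9*exp(-2*I*pi/9) + 12*exp(-8*I*pi/9) + 12*exp(8*I*pi/9) + 9*exp(2*I*pi/9) + 9*exp(2*I*pi/3) + 12*exp(4*I*pi/9)) + (16 + 9*exp(-4*I*pi/9) + 9*exp(-2*I*pi/3) + 12*exp(-2*I*pi/9) + 12*exp(-8*I*pi/9) + 12*exp(8*I*pi/9) + 12*exp(2*I*pi/9) + 9*exp(2*I*pi/3) + 9*exp(4*I*pi/9)) + (1) + (16 + 12*exp(-4*I*pi/9) + 9*exp(-2*I*pi/3) + 12*exp(-2*I*pi/9) + 9*exp(-8*I*pi/9) + 9*exp(8*I*pi/9) + 12*exp(2*I*pi/9) + 9*exp(2*I*pi/3) + 12*exp(4*I*pi/9)) + (16 + 12*exp(-4*I*pi/9) + 9*exp(-2*I*pi/3) + 12*exp(-2*I*pi/9) + 9*exp(-8*I*pi/9) + 9*exp(8*I*pi/9) + 12*exp(2*I*pi/9) + 9*exp(2*I*pi/3) + 12*exp(4*I*pi/9)) + (1) + (16 + 9*exp(-4*I*pi/9) + 9*exp(-2*I*pi/3) + 12*exp(-2*I*pi/9) + 12*exp(-8*I*pi/9) + 12*exp(8*I*pi/9) + 12*exp(2*I*pi/9) + 9*exp(2*I*pi/3) + 9*exp(4*I*pi/9)) + (16 + 12*exp(-4*I*pi/9) + 9*exp(-2*I*pi/3) + 9*exp(-2*I*pi/9) + 12*exp(-8*I*pi/9) + 12*exp(8*I*pi/9) + 9*exp(2*I*pi/9) + 9*exp(2*I*pi/3) + 12*exp(4*I*pi/9))] = 144/9 = 16.
(Exp terms are combined using exp(i*s)*conj(exp(i*t)) = exp(i*(s-t)), and sums of them are collapsed using the identity that for every m > 1 the m distinct m-th roots of unity sum to 0, e.g. 1 + exp(2*I*pi/3) + exp(-2*I*pi/3) = 0.)
A character is irreducible iff <chi, chi> = 1, so this representation is reducible.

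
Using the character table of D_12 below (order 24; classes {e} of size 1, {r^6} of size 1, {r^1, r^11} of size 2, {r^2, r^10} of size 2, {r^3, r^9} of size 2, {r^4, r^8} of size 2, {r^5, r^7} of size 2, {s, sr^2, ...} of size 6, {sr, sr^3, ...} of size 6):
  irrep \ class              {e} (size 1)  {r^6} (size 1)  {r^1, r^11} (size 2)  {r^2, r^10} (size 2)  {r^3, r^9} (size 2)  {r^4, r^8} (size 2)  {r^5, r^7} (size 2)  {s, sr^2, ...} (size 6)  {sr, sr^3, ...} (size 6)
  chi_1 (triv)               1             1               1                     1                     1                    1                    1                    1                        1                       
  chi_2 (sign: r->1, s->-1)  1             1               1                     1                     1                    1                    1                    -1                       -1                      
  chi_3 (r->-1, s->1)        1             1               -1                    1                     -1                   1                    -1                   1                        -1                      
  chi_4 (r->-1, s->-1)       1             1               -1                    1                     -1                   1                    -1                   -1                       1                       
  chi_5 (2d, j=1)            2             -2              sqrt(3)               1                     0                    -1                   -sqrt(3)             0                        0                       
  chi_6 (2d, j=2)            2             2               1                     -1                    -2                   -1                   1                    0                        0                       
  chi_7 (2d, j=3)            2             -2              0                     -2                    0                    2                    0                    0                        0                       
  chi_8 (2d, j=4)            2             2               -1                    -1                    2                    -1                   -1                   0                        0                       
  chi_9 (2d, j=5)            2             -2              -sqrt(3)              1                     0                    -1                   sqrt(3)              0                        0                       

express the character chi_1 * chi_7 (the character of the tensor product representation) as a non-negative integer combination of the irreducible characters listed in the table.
chi_1 tensor chi_7 = chi_7 (all other irreducibles have multiplicity 0).

Derivation: The character of a tensor product is the pointwise product (chi_1 * chi_7)(C) = chi_1(C) * chi_7(C):
  {e}: (1)*(2), {r^6}: (1)*(-2), {r^1, r^11}: (1)*(0), {r^2, r^10}: (1)*(-2), {r^3, r^9}: (1)*(0), {r^4, r^8}: (1)*(2), {r^5, r^7}: (1)*(0), {s, sr^2, ...}: (1)*(0), {sr, sr^3, ...}: (1)*(0)
so (chi_1 * chi_7) takes values
  {e} -> 2, {r^6} -> -2, {r^1, r^11} -> 0, {r^2, r^10} -> -2, {r^3, r^9} -> 0, {r^4, r^8} -> 2, {r^5, r^7} -> 0, {s, sr^2, ...} -> 0, {sr, sr^3, ...} -> 0.
Now take the inner product of this character with each irreducible chi from the table, <chi_1*chi_7, chi> = (1/24) sum_C |C| (chi_1*chi_7)(C) conj(chi(C)):
  <chi_1*chi_7, chi_1> = (1/24)[1*(2)*conj(1) + 1*(-2)*conj(1) + 2*(0)*conj(1) + 2*(-2)*conj(1) + 2*(0)*conj(1) + 2*(2)*conj(1) + 2*(0)*conj(1) + 6*(0)*conj(1) + 6*(0)*conj(1)]
      = (1/24)[(2) + (-2) + (0) + (-4) + (0) + (4) + (0) + (0) + (0)] = 0/24 = 0
  <chi_1*chi_7, chi_2> = (1/24)[1*(2)*conj(1) + 1*(-2)*conj(1) + 2*(0)*conj(1) + 2*(-2)*conj(1) + 2*(0)*conj(1) + 2*(2)*conj(1) + 2*(0)*conj(1) + 6*(0)*conj(-1) + 6*(0)*conj(-1)]
      = (1/24)[(2) + (-2) + (0) + (-4) + (0) + (4) + (0) + (0) + (0)] = 0/24 = 0
  <chi_1*chi_7, chi_3> = (1/24)[1*(2)*conj(1) + 1*(-2)*conj(1) + 2*(0)*conj(-1) + 2*(-2)*conj(1) + 2*(0)*conj(-1) + 2*(2)*conj(1) + 2*(0)*conj(-1) + 6*(0)*conj(1) + 6*(0)*conj(-1)]
      = (1/24)[(2) + (-2) + (0) + (-4) + (0) + (4) + (0) + (0) + (0)] = 0/24 = 0
  <chi_1*chi_7, chi_4> = (1/24)[1*(2)*conj(1) + 1*(-2)*conj(1) + 2*(0)*conj(-1) + 2*(-2)*conj(1) + 2*(0)*conj(-1) + 2*(2)*conj(1) + 2*(0)*conj(-1) + 6*(0)*conj(-1) + 6*(0)*conj(1)]
      = (1/24)[(2) + (-2) + (0) + (-4) + (0) + (4) + (0) + (0) + (0)] = 0/24 = 0
  <chi_1*chi_7, chi_5> = (1/24)[1*(2)*conj(2) + 1*(-2)*conj(-2) + 2*(0)*conj(sqrt(3)) + 2*(-2)*conj(1) + 2*(0)*conj(0) + 2*(2)*conj(-1) + 2*(0)*conj(-sqrt(3)) + 6*(0)*conj(0) + 6*(0)*conj(0)]
      = (1/24)[(4) + (4) + (0) + (-4) + (0) + (-4) + (0) + (0) + (0)] = 0/24 = 0
  <chi_1*chi_7, chi_6> = (1/24)[1*(2)*conj(2) + 1*(-2)*conj(2) + 2*(0)*conj(1) + 2*(-2)*conj(-1) + 2*(0)*conj(-2) + 2*(2)*conj(-1) + 2*(0)*conj(1) + 6*(0)*conj(0) + 6*(0)*conj(0)]
      = (1/24)[(4) + (-4) + (0) + (4) + (0) + (-4) + (0) + (0) + (0)] = 0/24 = 0
  <chi_1*chi_7, chi_7> = (1/24)[1*(2)*conj(2) + 1*(-2)*conj(-2) + 2*(0)*conj(0) + 2*(-2)*conj(-2) + 2*(0)*conj(0) + 2*(2)*conj(2) + 2*(0)*conj(0) + 6*(0)*conj(0) + 6*(0)*conj(0)]
      = (1/24)[(4) + (4) + (0) + (8) + (0) + (8) + (0) + (0) + (0)] = 24/24 = 1
  <chi_1*chi_7, chi_8> = (1/24)[1*(2)*conj(2) + 1*(-2)*conj(2) + 2*(0)*conj(-1) + 2*(-2)*conj(-1) + 2*(0)*conj(2) + 2*(2)*conj(-1) + 2*(0)*conj(-1) + 6*(0)*conj(0) + 6*(0)*conj(0)]
      = (1/24)[(4) + (-4) + (0) + (4) + (0) + (-4) + (0) + (0) + (0)] = 0/24 = 0
  <chi_1*chi_7, chi_9> = (1/24)[1*(2)*conj(2) + 1*(-2)*conj(-2) + 2*(0)*conj(-sqrt(3)) + 2*(-2)*conj(1) + 2*(0)*conj(0) + 2*(2)*conj(-1) + 2*(0)*conj(sqrt(3)) + 6*(0)*conj(0) + 6*(0)*conj(0)]
      = (1/24)[(4) + (4) + (0) + (-4) + (0) + (-4) + (0) + (0) + (0)] = 0/24 = 0
Hence the multiplicities are chi_7: 1. Dimension check: dim(chi_1)*dim(chi_7) = 1*2 = 2 and sum (mult * dim) = 1*2 = 2.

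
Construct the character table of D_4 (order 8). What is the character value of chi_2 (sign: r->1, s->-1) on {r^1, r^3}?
Conjugacy classes: {e} of size 1, {r^2} of size 1, {r^1, r^3} of size 2, {s, sr^2, ...} of size 2, {sr, sr^3, ...} of size 2.
Character table:
  irrep \ class              {e} (size 1)  {r^2} (size 1)  {r^1, r^3} (size 2)  {s, sr^2, ...} (size 2)  {sr, sr^3, ...} (size 2)
  chi_1 (triv)               1             1               1                    1                        1                       
  chi_2 (sign: r->1, s->-1)  1             1               1                    -1                       -1                      
  chi_3 (r->-1, s->1)        1             1               -1                   1                        -1                      
  chi_4 (r->-1, s->-1)       1             1               -1                   -1                       1                       
  chi_5 (2d, j=1)            2             -2              0                    0                        0                       

Spot check: chi_2 (sign: r->1, s->-1) on {r^1, r^3} = 1.

Explanation: D_4 has order 2*4 = 8 with 5 conjugacy classes, hence 5 irreducibles. Sum of squared dims 1 + 1 + 1 + 1 + 4 = 8 = |G|. Linear characters come from the abelianisation; the 2-dimensional irreps have character r^k -> 2*cos(2*pi*j*k/4), reflections -> 0.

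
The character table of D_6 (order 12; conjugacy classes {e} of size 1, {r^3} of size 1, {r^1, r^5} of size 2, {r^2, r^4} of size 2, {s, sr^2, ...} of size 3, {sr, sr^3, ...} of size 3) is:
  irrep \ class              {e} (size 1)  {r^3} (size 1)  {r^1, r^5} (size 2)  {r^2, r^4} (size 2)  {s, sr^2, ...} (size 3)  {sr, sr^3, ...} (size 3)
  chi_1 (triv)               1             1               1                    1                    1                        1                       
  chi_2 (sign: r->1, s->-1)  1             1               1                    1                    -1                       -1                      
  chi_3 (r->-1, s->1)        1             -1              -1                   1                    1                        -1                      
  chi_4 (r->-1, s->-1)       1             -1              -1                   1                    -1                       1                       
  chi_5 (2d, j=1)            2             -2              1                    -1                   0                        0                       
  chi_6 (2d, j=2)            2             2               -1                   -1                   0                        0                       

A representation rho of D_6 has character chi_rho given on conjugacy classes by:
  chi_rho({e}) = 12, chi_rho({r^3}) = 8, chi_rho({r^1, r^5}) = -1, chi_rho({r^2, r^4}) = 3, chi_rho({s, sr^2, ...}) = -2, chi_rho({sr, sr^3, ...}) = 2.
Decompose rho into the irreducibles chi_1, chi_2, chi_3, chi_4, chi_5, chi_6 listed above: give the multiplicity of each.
Multiplicities: chi_1: 2, chi_2: 2, chi_3: 0, chi_4: 2, chi_5: 0, chi_6: 3.

Solution. Use <chi_rho, chi> = (1/|G|) sum_C |C| * chi_rho(C) * conj(chi(C)) with |G| = 12 for each irreducible chi in the table:
  <chi_rho, chi_1> = (1/12)[1*(12)*conj(1) + 1*(8)*conj(1) + 2*(-1)*conj(1) + 2*(3)*conj(1) + 3*(-2)*conj(1) + 3*(2)*conj(1)]
      = (1/12)[(12) + (8) + (-2) + (6) + (-6) + (6)] = 24/12 = 2
  <chi_rho, chi_2> = (1/12)[1*(12)*conj(1) + 1*(8)*conj(1) + 2*(-1)*conj(1) + 2*(3)*conj(1) + 3*(-2)*conj(-1) + 3*(2)*conj(-1)]
      = (1/12)[(12) + (8) + (-2) + (6) + (6) + (-6)] = 24/12 = 2
  <chi_rho, chi_3> = (1/12)[1*(12)*conj(1) + 1*(8)*conj(-1) + 2*(-1)*conj(-1) + 2*(3)*conj(1) + 3*(-2)*conj(1) + 3*(2)*conj(-1)]
      = (1/12)[(12) + (-8) + (2) + (6) + (-6) + (-6)] = 0/12 = 0
  <chi_rho, chi_4> = (1/12)[1*(12)*conj(1) + 1*(8)*conj(-1) + 2*(-1)*conj(-1) + 2*(3)*conj(1) + 3*(-2)*conj(-1) + 3*(2)*conj(1)]
      = (1/12)[(12) + (-8) + (2) + (6) + (6) + (6)] = 24/12 = 2
  <chi_rho, chi_5> = (1/12)[1*(12)*conj(2) + 1*(8)*conj(-2) + 2*(-1)*conj(1) + 2*(3)*conj(-1) + 3*(-2)*conj(0) + 3*(2)*conj(0)]
      = (1/12)[(24) + (-16) + (-2) + (-6) + (0) + (0)] = 0/12 = 0
  <chi_rho, chi_6> = (1/12)[1*(12)*conj(2) + 1*(8)*conj(2) + 2*(-1)*conj(-1) + 2*(3)*conj(-1) + 3*(-2)*conj(0) + 3*(2)*conj(0)]
      = (1/12)[(24) + (16) + (2) + (-6) + (0) + (0)] = 36/12 = 3
Dimension check: dim(rho) = sum (mult * dim) = 2*1 + 2*1 + 0*1 + 2*1 + 0*2 + 3*2 = 12 = chi_rho(e) = 12.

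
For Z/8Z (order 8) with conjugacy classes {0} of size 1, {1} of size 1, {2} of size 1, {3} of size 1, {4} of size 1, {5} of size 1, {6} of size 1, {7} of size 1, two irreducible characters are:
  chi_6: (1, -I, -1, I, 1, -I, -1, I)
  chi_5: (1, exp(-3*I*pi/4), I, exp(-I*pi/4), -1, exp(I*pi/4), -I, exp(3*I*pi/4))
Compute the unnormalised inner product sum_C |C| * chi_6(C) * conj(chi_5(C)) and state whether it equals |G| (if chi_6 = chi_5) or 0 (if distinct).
Sum = 0; so <chi_6, chi_5> = 0 (distinct irreducibles are orthogonal).

Compute term by term over conjugacy classes (|C| * chi_6(C) * conj(chi_5(C))):
  1*(1)*conj(1) + 1*(-I)*conj(exp(-3*I*pi/4)) + 1*(-1)*conj(I) + 1*(I)*conj(exp(-I*pi/4)) + 1*(1)*conj(-1) + 1*(-I)*conj(exp(I*pi/4)) + 1*(-1)*conj(-I) + 1*(I)*conj(exp(3*I*pi/4))
  = (1) + (-exp(-3*I*pi/4)) + (I) + (exp(3*I*pi/4)) + (-1) + (-exp(I*pi/4)) + (-I) + (exp(-I*pi/4))
  = 0.
(Exp terms are combined using exp(i*s)*conj(exp(i*t)) = exp(i*(s-t)), and sums of them are collapsed using the identity that for every m > 1 the m distinct m-th roots of unity sum to 0, e.g. 1 + exp(2*I*pi/3) + exp(-2*I*pi/3) = 0.)
Dividing by |G| = 8 gives 0/8 = 0, matching the row-orthogonality relation <chi_6, chi_5> = [chi_6 = chi_5].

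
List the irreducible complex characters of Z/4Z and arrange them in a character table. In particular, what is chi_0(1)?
Character table of Z/4Z (irreps indexed chi_0,...,chi_3 with chi_k(m) = zeta_4^(k*m), zeta_4 = exp(2*pi*i/4)):
  irrep \ class  {0} (size 1)  {1} (size 1)  {2} (size 1)  {3} (size 1)
  chi_0          1             1             1             1           
  chi_1          1             I             -1            -I          
  chi_2          1             -1            1             -1          
  chi_3          1             -I            -1            I           

Spot check: chi_0(1) = zeta_4^(0*1) = zeta_4^0 = 1.

Argument: Z/4Z is abelian, so all 4 irreducible complex representations are 1-dimensional. They are given by chi_k(m) = zeta_4^(k*m) for k = 0,...,3. Row orthogonality: sum_m chi_k(m) conj(chi_l(m)) = 4 * [k = l].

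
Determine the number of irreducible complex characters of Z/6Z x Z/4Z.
24

Explanation: The number of irreducible complex representations of a finite group equals its number of conjugacy classes. Z/6Z x Z/4Z is abelian of order 24, so every element is its own conjugacy class: 24 classes, so Z/6Z x Z/4Z (order 24) has exactly 24 irreducible complex representations.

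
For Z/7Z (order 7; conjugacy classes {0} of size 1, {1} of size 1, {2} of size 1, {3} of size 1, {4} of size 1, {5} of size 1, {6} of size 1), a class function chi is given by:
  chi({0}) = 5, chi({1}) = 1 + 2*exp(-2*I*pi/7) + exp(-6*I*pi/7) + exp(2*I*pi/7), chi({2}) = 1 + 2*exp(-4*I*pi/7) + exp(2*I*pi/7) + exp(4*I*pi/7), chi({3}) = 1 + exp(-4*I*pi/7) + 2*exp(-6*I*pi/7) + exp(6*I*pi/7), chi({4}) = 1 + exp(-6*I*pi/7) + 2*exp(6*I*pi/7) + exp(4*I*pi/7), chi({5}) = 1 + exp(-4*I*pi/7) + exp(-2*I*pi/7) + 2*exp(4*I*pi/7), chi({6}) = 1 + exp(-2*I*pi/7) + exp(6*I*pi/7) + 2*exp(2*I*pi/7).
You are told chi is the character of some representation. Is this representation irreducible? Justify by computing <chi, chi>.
Not irreducible (reducible): <chi, chi> = 7 > 1.

Justification: <chi, chi> = (1/|G|) sum_C |C| * |chi(C)|^2 = (1/7)[1*|5|^2 + 1*|1 + 2*exp(-2*I*pi/7) + exp(-6*I*pi/7) + exp(2*I*pi/7)|^2 + 1*|1 + 2*exp(-4*I*pi/7) + exp(2*I*pi/7) + exp(4*I*pi/7)|^2 + 1*|1 + exp(-4*I*pi/7) + 2*exp(-6*I*pi/7) + exp(6*I*pi/7)|^2 + 1*|1 + exp(-6*I*pi/7) + 2*exp(6*I*pi/7) + exp(4*I*pi/7)|^2 + 1*|1 + exp(-4*I*pi/7) + exp(-2*I*pi/7) + 2*exp(4*I*pi/7)|^2 + 1*|1 + exp(-2*I*pi/7) + exp(6*I*pi/7) + 2*exp(2*I*pi/7)|^2]
  = (1/7)[(25) + (7 + 4*exp(-4*I*pi/7) + 3*exp(-2*I*pi/7) + 2*exp(-6*I*pi/7) + 2*exp(6*I*pi/7) + 3*exp(2*I*pi/7) + 4*exp(4*I*pi/7)) + (7 + 3*exp(-4*I*pi/7) + 4*exp(-6*I*pi/7) + 2*exp(-2*I*pi/7) + 2*exp(2*I*pi/7) + 4*exp(6*I*pi/7) + 3*exp(4*I*pi/7)) + (7 + 4*exp(-2*I*pi/7) + 2*exp(-4*I*pi/7) + 3*exp(-6*I*pi/7) + 3*exp(6*I*pi/7) + 2*exp(4*I*pi/7) + 4*exp(2*I*pi/7)) + (7 + 4*exp(-2*I*pi/7) + 2*exp(-4*I*pi/7) + 3*exp(-6*I*pi/7) + 3*exp(6*I*pi/7) + 2*exp(4*I*pi/7) + 4*exp(2*I*pi/7)) + (7 + 3*exp(-4*I*pi/7) + 4*exp(-6*I*pi/7) + 2*exp(-2*I*pi/7) + 2*exp(2*I*pi/7) + 4*exp(6*I*pi/7) + 3*exp(4*I*pi/7)) + (7 + 4*exp(-4*I*pi/7) + 3*exp(-2*I*pi/7) + 2*exp(-6*I*pi/7) + 2*exp(6*I*pi/7) + 3*exp(2*I*pi/7) + 4*exp(4*I*pi/7))] = 49/7 = 7.
(Exp terms are combined using exp(i*s)*conj(exp(i*t)) = exp(i*(s-t)), and sums of them are collapsed using the identity that for every m > 1 the m distinct m-th roots of unity sum to 0, e.g. 1 + exp(2*I*pi/3) + exp(-2*I*pi/3) = 0.)
A character is irreducible iff <chi, chi> = 1, so this representation is reducible.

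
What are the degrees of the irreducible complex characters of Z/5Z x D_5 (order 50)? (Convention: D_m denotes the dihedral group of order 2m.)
Dimensions: 1, 1, 1, 1, 1, 1, 1, 1, 1, 1, 2, 2, 2, 2, 2, 2, 2, 2, 2, 2

Derivation: There are 20 irreducibles (= number of conjugacy classes). Their dimensions d_i satisfy sum d_i^2 = |G| = 50: 1 + 1 + 1 + 1 + 1 + 1 + 1 + 1 + 1 + 1 + 4 + 4 + 4 + 4 + 4 + 4 + 4 + 4 + 4 + 4 = 50. (For the product with Z/5Z: each of the 5 1-dim characters of Z/5Z tensors with each irrep of D_5, giving 5 copies of each D_5-dimension.)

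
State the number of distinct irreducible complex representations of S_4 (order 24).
5

Proof sketch: The number of irreducible complex representations of a finite group equals its number of conjugacy classes. Conjugacy classes in S_4 correspond to cycle types, i.e. partitions of 4; there are p(4) = 5 of them, so S_4 (order 24) has exactly 5 irreducible complex representations.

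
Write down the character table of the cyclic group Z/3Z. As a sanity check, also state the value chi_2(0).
Character table of Z/3Z (irreps indexed chi_0,...,chi_2 with chi_k(m) = zeta_3^(k*m), zeta_3 = exp(2*pi*i/3)):
  irrep \ class  {0} (size 1)  {1} (size 1)    {2} (size 1)  
  chi_0          1             1               1             
  chi_1          1             exp(2*I*pi/3)   exp(-2*I*pi/3)
  chi_2          1             exp(-2*I*pi/3)  exp(2*I*pi/3) 

Spot check: chi_2(0) = zeta_3^(2*0) = zeta_3^0 = 1.

Details: Z/3Z is abelian, so all 3 irreducible complex representations are 1-dimensional. They are given by chi_k(m) = zeta_3^(k*m) for k = 0,...,2. Row orthogonality: sum_m chi_k(m) conj(chi_l(m)) = 3 * [k = l].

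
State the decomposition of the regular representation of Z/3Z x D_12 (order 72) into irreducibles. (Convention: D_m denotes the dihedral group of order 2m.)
Each irreducible V_i of dimension d_i appears with multiplicity d_i, i.e. rho_reg = (direct sum over all irreducibles V_i) d_i V_i. The irreducible dimensions for Z/3Z x D_12 are 1, 1, 1, 1, 1, 1, 1, 1, 1, 1, 1, 1, 2, 2, 2, 2, 2, 2, 2, 2, 2, 2, 2, 2, 2, 2, 2: 12 irreducibles of dimension 1, each with multiplicity 1; 15 irreducibles of dimension 2, each with multiplicity 2. Total dimension 12*1*1 + 15*2*2 = 72 = |G|.

Justification: General theorem: in the regular representation of a finite group G, each irreducible appears with multiplicity equal to its dimension. Check: dim(rho_reg) = sum d_i^2 = 1 + 1 + 1 + 1 + 1 + 1 + 1 + 1 + 1 + 1 + 1 + 1 + 4 + 4 + 4 + 4 + 4 + 4 + 4 + 4 + 4 + 4 + 4 + 4 + 4 + 4 + 4 = 72 = |G|.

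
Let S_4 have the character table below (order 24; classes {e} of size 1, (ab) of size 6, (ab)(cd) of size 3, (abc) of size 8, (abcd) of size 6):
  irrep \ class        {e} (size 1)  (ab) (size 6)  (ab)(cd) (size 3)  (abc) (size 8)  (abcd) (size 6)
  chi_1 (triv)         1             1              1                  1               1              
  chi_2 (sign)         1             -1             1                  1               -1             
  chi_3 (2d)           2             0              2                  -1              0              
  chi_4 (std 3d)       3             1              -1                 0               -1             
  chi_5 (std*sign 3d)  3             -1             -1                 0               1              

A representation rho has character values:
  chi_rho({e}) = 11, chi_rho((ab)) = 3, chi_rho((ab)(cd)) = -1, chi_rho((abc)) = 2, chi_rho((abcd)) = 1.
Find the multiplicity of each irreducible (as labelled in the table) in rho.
Multiplicities: chi_1: 2, chi_2: 0, chi_3: 0, chi_4: 2, chi_5: 1.

Use <chi_rho, chi> = (1/|G|) sum_C |C| * chi_rho(C) * conj(chi(C)) with |G| = 24 for each irreducible chi in the table:
  <chi_rho, chi_1> = (1/24)[1*(11)*conj(1) + 6*(3)*conj(1) + 3*(-1)*conj(1) + 8*(2)*conj(1) + 6*(1)*conj(1)]
      = (1/24)[(11) + (18) + (-3) + (16) + (6)] = 48/24 = 2
  <chi_rho, chi_2> = (1/24)[1*(11)*conj(1) + 6*(3)*conj(-1) + 3*(-1)*conj(1) + 8*(2)*conj(1) + 6*(1)*conj(-1)]
      = (1/24)[(11) + (-18) + (-3) + (16) + (-6)] = 0/24 = 0
  <chi_rho, chi_3> = (1/24)[1*(11)*conj(2) + 6*(3)*conj(0) + 3*(-1)*conj(2) + 8*(2)*conj(-1) + 6*(1)*conj(0)]
      = (1/24)[(22) + (0) + (-6) + (-16) + (0)] = 0/24 = 0
  <chi_rho, chi_4> = (1/24)[1*(11)*conj(3) + 6*(3)*conj(1) + 3*(-1)*conj(-1) + 8*(2)*conj(0) + 6*(1)*conj(-1)]
      = (1/24)[(33) + (18) + (3) + (0) + (-6)] = 48/24 = 2
  <chi_rho, chi_5> = (1/24)[1*(11)*conj(3) + 6*(3)*conj(-1) + 3*(-1)*conj(-1) + 8*(2)*conj(0) + 6*(1)*conj(1)]
      = (1/24)[(33) + (-18) + (3) + (0) + (6)] = 24/24 = 1
Dimension check: dim(rho) = sum (mult * dim) = 2*1 + 0*1 + 0*2 + 2*3 + 1*3 = 11 = chi_rho(e) = 11.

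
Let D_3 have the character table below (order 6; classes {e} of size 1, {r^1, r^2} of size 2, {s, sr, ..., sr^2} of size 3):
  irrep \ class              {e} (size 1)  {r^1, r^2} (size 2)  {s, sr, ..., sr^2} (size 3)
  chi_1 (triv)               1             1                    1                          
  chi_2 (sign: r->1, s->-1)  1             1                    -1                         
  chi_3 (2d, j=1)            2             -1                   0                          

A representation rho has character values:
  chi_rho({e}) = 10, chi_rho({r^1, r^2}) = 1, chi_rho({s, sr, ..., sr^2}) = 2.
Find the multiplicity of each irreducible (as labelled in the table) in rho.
Multiplicities: chi_1: 3, chi_2: 1, chi_3: 3.

Working: Use <chi_rho, chi> = (1/|G|) sum_C |C| * chi_rho(C) * conj(chi(C)) with |G| = 6 for each irreducible chi in the table:
  <chi_rho, chi_1> = (1/6)[1*(10)*conj(1) + 2*(1)*conj(1) + 3*(2)*conj(1)]
      = (1/6)[(10) + (2) + (6)] = 18/6 = 3
  <chi_rho, chi_2> = (1/6)[1*(10)*conj(1) + 2*(1)*conj(1) + 3*(2)*conj(-1)]
      = (1/6)[(10) + (2) + (-6)] = 6/6 = 1
  <chi_rho, chi_3> = (1/6)[1*(10)*conj(2) + 2*(1)*conj(-1) + 3*(2)*conj(0)]
      = (1/6)[(20) + (-2) + (0)] = 18/6 = 3
Dimension check: dim(rho) = sum (mult * dim) = 3*1 + 1*1 + 3*2 = 10 = chi_rho(e) = 10.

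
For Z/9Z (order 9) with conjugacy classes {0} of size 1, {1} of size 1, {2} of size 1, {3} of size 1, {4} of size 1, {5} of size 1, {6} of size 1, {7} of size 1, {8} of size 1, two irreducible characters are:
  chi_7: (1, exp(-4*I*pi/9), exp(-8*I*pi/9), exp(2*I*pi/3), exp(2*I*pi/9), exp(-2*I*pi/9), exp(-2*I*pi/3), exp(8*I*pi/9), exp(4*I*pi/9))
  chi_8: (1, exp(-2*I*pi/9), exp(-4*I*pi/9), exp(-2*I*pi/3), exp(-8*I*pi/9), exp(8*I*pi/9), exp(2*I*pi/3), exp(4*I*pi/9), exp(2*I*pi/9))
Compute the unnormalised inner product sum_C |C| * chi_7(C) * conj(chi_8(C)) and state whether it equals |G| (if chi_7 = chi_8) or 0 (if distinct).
Sum = 0; so <chi_7, chi_8> = 0 (distinct irreducibles are orthogonal).

Why: Compute term by term over conjugacy classes (|C| * chi_7(C) * conj(chi_8(C))):
  1*(1)*conj(1) + 1*(exp(-4*I*pi/9))*conj(exp(-2*I*pi/9)) + 1*(exp(-8*I*pi/9))*conj(exp(-4*I*pi/9)) + 1*(exp(2*I*pi/3))*conj(exp(-2*I*pi/3)) + 1*(exp(2*I*pi/9))*conj(exp(-8*I*pi/9)) + 1*(exp(-2*I*pi/9))*conj(exp(8*I*pi/9)) + 1*(exp(-2*I*pi/3))*conj(exp(2*I*pi/3)) + 1*(exp(8*I*pi/9))*conj(exp(4*I*pi/9)) + 1*(exp(4*I*pi/9))*conj(exp(2*I*pi/9))
  = (1) + (exp(-2*I*pi/9)) + (exp(-4*I*pi/9)) + (exp(-2*I*pi/3)) + (exp(-8*I*pi/9)) + (exp(8*I*pi/9)) + (exp(2*I*pi/3)) + (exp(4*I*pi/9)) + (exp(2*I*pi/9))
  = 0.
(Exp terms are combined using exp(i*s)*conj(exp(i*t)) = exp(i*(s-t)), and sums of them are collapsed using the identity that for every m > 1 the m distinct m-th roots of unity sum to 0, e.g. 1 + exp(2*I*pi/3) + exp(-2*I*pi/3) = 0.)
Dividing by |G| = 9 gives 0/9 = 0, matching the row-orthogonality relation <chi_7, chi_8> = [chi_7 = chi_8].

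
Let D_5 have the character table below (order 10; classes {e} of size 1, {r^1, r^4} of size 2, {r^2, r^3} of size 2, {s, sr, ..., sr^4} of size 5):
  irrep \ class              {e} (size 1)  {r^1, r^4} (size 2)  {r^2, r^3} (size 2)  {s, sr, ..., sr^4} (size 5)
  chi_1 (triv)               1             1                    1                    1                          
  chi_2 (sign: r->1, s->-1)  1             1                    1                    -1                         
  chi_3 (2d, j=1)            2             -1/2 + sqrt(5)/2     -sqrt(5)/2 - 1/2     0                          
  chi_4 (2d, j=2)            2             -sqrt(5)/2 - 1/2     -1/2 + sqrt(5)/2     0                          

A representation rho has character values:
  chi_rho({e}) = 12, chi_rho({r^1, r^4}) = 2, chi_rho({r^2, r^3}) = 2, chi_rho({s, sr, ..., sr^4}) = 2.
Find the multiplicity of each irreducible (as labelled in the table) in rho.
Multiplicities: chi_1: 3, chi_2: 1, chi_3: 2, chi_4: 2.

Why: Use <chi_rho, chi> = (1/|G|) sum_C |C| * chi_rho(C) * conj(chi(C)) with |G| = 10 for each irreducible chi in the table:
  <chi_rho, chi_1> = (1/10)[1*(12)*conj(1) + 2*(2)*conj(1) + 2*(2)*conj(1) + 5*(2)*conj(1)]
      = (1/10)[(12) + (4) + (4) + (10)] = 30/10 = 3
  <chi_rho, chi_2> = (1/10)[1*(12)*conj(1) + 2*(2)*conj(1) + 2*(2)*conj(1) + 5*(2)*conj(-1)]
      = (1/10)[(12) + (4) + (4) + (-10)] = 10/10 = 1
  <chi_rho, chi_3> = (1/10)[1*(12)*conj(2) + 2*(2)*conj(-1/2 + sqrt(5)/2) + 2*(2)*conj(-sqrt(5)/2 - 1/2) + 5*(2)*conj(0)]
      = (1/10)[(24) + (-2 + 2*sqrt(5)) + (-2*sqrt(5) - 2) + (0)] = 20/10 = 2
  <chi_rho, chi_4> = (1/10)[1*(12)*conj(2) + 2*(2)*conj(-sqrt(5)/2 - 1/2) + 2*(2)*conj(-1/2 + sqrt(5)/2) + 5*(2)*conj(0)]
      = (1/10)[(24) + (-2*sqrt(5) - 2) + (-2 + 2*sqrt(5)) + (0)] = 20/10 = 2
Dimension check: dim(rho) = sum (mult * dim) = 3*1 + 1*1 + 2*2 + 2*2 = 12 = chi_rho(e) = 12.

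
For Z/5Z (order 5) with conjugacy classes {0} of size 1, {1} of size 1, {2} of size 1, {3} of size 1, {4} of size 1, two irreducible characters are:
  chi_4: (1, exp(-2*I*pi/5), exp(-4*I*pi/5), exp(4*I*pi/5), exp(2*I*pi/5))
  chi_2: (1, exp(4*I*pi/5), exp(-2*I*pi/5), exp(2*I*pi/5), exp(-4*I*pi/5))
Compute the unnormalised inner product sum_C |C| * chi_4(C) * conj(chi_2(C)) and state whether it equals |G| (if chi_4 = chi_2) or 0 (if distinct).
Sum = 0; so <chi_4, chi_2> = 0 (distinct irreducibles are orthogonal).

Details: Compute term by term over conjugacy classes (|C| * chi_4(C) * conj(chi_2(C))):
  1*(1)*conj(1) + 1*(exp(-2*I*pi/5))*conj(exp(4*I*pi/5)) + 1*(exp(-4*I*pi/5))*conj(exp(-2*I*pi/5)) + 1*(exp(4*I*pi/5))*conj(exp(2*I*pi/5)) + 1*(exp(2*I*pi/5))*conj(exp(-4*I*pi/5))
  = (1) + (exp(4*I*pi/5)) + (exp(-2*I*pi/5)) + (exp(2*I*pi/5)) + (exp(-4*I*pi/5))
  = 0.
(Exp terms are combined using exp(i*s)*conj(exp(i*t)) = exp(i*(s-t)), and sums of them are collapsed using the identity that for every m > 1 the m distinct m-th roots of unity sum to 0, e.g. 1 + exp(2*I*pi/3) + exp(-2*I*pi/3) = 0.)
Dividing by |G| = 5 gives 0/5 = 0, matching the row-orthogonality relation <chi_4, chi_2> = [chi_4 = chi_2].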